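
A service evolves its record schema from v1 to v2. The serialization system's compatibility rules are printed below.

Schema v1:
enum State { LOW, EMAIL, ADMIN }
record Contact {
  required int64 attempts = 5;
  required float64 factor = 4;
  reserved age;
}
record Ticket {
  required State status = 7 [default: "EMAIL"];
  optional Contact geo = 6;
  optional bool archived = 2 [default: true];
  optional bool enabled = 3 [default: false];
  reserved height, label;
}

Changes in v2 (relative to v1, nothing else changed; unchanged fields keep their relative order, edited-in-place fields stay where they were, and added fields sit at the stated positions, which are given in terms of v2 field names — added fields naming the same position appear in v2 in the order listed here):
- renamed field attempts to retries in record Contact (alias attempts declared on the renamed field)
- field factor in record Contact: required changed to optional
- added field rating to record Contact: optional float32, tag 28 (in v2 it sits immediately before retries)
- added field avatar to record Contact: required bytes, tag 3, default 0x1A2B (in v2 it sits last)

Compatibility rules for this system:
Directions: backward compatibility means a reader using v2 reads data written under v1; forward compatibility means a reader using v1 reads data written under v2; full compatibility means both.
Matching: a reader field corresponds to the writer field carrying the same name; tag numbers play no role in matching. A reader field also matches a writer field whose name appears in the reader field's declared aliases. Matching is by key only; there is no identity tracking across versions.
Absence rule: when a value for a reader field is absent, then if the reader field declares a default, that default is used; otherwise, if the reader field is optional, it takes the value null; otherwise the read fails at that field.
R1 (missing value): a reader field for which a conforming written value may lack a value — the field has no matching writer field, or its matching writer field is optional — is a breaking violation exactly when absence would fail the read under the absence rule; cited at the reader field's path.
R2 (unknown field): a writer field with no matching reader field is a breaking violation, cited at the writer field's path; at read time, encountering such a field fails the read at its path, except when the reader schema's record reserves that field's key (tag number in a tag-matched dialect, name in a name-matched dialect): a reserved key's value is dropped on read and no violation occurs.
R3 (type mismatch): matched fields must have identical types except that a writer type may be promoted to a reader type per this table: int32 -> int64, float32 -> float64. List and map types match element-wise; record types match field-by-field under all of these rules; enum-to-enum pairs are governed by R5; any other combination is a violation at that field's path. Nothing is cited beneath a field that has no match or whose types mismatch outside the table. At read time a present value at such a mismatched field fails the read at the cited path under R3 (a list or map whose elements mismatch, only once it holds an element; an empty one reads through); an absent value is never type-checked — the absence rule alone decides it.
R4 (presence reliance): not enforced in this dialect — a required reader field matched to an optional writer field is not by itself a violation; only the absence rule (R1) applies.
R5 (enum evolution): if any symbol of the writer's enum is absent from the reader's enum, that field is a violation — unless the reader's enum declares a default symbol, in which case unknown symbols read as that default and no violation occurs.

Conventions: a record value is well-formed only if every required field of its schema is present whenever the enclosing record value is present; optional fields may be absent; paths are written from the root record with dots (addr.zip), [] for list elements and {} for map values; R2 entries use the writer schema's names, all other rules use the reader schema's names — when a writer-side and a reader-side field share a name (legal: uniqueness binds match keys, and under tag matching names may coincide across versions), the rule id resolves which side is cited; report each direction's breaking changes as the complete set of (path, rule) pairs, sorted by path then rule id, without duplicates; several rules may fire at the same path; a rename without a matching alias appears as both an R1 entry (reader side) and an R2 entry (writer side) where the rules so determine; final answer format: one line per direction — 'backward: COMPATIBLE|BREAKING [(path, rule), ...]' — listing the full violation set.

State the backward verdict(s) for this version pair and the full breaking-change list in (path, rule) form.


each type pair in Ticket: writer, then reader
backward on Ticket — v2 reading data written by v1:
  writer required, State -> State: reader status maps from writer status
  writer optional, Contact -> Contact: reader geo maps from writer geo
  writer optional, bool -> bool: reader archived maps from writer archived
  writer optional, bool -> bool: reader enabled maps from writer enabled
  no writer field matches reader geo.rating
  writer required, int64 -> int64: reader geo.retries maps from writer geo.attempts
  writer required, float64 -> float64: reader geo.factor maps from writer geo.factor
  no writer field matches reader geo.avatar
  => no violations; backward on Ticket: COMPATIBLE
the rest of the Ticket diff is inert for this question:
  renamed field attempts to retries in record Contact (alias attempts declared on the renamed field) -> matters only for Ticket's forward compatibility — outside the asked direction
  field factor in record Contact: required changed to optional -> matters only for Ticket's forward compatibility — outside the asked direction
  added field avatar to record Contact: required bytes, tag 3, default 0x1A2B (in v2 it sits last) -> matters only for Ticket's forward compatibility — outside the asked direction
  added field rating to record Contact: optional float32, tag 28 (in v2 it sits immediately before retries) -> matters only for Ticket's forward compatibility — outside the asked direction

backward: COMPATIBLE []


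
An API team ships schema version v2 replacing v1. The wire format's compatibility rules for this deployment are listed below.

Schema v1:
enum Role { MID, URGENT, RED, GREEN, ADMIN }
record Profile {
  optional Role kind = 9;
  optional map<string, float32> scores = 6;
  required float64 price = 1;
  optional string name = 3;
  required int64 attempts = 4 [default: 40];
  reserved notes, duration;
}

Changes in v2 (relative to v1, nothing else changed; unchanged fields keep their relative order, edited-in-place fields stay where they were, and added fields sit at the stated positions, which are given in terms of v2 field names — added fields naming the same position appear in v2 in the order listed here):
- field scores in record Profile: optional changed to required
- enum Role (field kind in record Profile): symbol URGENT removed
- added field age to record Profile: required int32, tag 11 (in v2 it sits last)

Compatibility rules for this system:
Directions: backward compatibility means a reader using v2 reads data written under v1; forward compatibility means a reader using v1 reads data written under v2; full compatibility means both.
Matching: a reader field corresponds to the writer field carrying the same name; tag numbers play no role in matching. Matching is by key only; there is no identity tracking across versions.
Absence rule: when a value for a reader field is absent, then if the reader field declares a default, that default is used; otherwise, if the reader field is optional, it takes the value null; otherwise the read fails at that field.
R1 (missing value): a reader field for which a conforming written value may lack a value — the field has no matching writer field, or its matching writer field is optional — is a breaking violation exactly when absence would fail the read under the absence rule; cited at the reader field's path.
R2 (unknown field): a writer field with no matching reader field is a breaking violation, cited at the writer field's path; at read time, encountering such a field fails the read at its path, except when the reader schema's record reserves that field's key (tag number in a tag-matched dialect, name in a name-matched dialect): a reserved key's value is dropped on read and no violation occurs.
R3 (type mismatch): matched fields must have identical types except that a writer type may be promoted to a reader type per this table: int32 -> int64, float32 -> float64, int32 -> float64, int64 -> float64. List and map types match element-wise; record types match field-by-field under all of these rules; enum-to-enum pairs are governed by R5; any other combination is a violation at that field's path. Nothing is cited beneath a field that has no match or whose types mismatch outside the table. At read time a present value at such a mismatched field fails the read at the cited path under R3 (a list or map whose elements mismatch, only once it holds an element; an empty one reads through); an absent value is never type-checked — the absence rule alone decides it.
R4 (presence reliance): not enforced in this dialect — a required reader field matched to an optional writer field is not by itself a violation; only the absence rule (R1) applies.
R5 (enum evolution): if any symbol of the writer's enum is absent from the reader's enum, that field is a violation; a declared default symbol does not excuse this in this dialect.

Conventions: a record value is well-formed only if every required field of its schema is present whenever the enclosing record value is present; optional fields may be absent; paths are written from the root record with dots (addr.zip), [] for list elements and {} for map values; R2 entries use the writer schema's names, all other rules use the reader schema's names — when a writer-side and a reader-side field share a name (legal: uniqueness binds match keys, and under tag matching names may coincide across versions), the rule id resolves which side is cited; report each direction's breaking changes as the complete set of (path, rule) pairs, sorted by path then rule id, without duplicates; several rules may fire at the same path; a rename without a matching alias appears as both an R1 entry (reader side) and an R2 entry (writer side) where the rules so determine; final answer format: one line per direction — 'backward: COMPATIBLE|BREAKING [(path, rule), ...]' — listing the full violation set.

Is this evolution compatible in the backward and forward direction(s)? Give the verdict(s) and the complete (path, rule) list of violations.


backward: BREAKING [(age, R1), (kind, R5), (scores, R1)]; forward: BREAKING [(age, R2)]

the writer's type comes first in each Profile pair
backward pass over Profile, reader schema v2, writer schema v1:
  Role -> Role, writer optional: kind aligns to kind
  map<string, float32> -> map<string, float32>, writer optional: scores aligns to scores
  float64 -> float64, writer required: price aligns to price
  string -> string, writer optional: name aligns to name
  int64 -> int64, writer required: attempts aligns to attempts
  age: no writer-side match
  violation R1 at age
  violation R5 at kind
  violation R1 at scores
  => backward verdict for Profile: BREAKING, 3 violation(s)
forward pass over Profile, reader schema v1, writer schema v2:
  Role -> Role, writer optional: kind aligns to kind
  map<string, float32> -> map<string, float32>, writer required: scores aligns to scores
  float64 -> float64, writer required: price aligns to price
  string -> string, writer optional: name aligns to name
  int64 -> int64, writer required: attempts aligns to attempts
  writer field age has no reader counterpart
  violation R2 at age
  => forward verdict for Profile: BREAKING, 1 violation(s)


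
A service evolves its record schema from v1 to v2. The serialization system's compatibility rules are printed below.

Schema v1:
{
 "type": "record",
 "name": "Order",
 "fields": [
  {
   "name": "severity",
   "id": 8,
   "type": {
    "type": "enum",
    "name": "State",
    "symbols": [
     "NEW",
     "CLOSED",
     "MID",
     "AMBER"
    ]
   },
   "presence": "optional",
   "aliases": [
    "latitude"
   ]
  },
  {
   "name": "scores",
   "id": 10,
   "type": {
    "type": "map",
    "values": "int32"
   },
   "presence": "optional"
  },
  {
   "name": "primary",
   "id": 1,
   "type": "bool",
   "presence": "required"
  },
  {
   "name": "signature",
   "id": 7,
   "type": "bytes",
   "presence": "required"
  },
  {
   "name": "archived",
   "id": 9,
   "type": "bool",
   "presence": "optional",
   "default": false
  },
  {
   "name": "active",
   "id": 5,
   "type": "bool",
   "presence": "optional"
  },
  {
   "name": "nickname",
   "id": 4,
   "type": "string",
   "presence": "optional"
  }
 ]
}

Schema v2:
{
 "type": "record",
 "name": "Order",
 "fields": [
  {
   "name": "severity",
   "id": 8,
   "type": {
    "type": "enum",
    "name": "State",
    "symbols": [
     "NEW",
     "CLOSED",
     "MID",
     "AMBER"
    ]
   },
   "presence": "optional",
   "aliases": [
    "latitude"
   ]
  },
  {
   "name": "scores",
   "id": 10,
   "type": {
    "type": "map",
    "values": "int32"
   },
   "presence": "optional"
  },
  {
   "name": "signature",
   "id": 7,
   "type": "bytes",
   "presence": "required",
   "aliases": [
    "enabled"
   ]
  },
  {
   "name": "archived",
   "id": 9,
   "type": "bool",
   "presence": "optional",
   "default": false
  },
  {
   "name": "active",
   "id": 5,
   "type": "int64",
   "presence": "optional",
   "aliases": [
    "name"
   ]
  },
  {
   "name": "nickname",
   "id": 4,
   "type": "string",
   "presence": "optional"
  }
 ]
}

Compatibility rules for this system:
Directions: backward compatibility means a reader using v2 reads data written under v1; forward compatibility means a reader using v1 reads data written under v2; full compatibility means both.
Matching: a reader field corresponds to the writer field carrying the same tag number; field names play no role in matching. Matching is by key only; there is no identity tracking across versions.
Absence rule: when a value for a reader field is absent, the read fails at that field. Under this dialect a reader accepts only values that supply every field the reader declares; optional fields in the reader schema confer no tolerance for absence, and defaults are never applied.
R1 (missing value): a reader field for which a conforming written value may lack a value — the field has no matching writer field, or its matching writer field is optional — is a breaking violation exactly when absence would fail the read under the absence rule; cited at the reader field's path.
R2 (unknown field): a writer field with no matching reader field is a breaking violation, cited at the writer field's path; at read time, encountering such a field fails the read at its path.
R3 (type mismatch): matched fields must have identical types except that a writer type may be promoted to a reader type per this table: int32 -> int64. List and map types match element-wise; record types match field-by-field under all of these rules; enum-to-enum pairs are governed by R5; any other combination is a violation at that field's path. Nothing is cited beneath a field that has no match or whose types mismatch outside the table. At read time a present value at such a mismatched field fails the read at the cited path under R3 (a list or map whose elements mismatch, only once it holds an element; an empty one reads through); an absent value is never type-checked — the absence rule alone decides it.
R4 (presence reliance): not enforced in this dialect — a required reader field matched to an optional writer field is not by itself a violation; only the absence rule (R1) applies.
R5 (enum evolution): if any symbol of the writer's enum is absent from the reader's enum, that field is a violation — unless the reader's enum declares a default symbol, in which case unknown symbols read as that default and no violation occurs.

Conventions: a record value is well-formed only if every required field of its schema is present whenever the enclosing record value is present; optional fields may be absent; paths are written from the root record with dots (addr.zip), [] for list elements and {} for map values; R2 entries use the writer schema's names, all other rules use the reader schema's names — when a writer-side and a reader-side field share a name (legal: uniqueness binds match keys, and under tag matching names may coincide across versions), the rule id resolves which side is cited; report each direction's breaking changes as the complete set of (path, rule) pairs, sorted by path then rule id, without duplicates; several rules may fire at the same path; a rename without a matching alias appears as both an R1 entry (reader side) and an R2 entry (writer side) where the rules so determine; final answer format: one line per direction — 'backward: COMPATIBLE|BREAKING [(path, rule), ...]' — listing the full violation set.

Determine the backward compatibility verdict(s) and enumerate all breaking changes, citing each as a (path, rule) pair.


backward: BREAKING [(active, R1), (active, R3), (archived, R1), (nickname, R1), (primary, R2), (scores, R1), (severity, R1)]

arrows below run writer -> reader for Order
backward on Order — v2 reading data written by v1:
  severity: State -> State, writer optional; from severity
  scores: map<string, int32> -> map<string, int32>, writer optional; from scores
  signature: bytes -> bytes, writer required; from signature
  archived: bool -> bool, writer optional; from archived
  active: bool -> int64, writer optional; from active
  nickname: string -> string, writer optional; from nickname
  primary (writer side), unknown to reader
  breaking: (active, R1)
  breaking: (active, R3)
  breaking: (archived, R1)
  breaking: (nickname, R1)
  breaking: (primary, R2)
  breaking: (scores, R1)
  breaking: (severity, R1)
  => 7 violation(s): backward is BREAKING for Order


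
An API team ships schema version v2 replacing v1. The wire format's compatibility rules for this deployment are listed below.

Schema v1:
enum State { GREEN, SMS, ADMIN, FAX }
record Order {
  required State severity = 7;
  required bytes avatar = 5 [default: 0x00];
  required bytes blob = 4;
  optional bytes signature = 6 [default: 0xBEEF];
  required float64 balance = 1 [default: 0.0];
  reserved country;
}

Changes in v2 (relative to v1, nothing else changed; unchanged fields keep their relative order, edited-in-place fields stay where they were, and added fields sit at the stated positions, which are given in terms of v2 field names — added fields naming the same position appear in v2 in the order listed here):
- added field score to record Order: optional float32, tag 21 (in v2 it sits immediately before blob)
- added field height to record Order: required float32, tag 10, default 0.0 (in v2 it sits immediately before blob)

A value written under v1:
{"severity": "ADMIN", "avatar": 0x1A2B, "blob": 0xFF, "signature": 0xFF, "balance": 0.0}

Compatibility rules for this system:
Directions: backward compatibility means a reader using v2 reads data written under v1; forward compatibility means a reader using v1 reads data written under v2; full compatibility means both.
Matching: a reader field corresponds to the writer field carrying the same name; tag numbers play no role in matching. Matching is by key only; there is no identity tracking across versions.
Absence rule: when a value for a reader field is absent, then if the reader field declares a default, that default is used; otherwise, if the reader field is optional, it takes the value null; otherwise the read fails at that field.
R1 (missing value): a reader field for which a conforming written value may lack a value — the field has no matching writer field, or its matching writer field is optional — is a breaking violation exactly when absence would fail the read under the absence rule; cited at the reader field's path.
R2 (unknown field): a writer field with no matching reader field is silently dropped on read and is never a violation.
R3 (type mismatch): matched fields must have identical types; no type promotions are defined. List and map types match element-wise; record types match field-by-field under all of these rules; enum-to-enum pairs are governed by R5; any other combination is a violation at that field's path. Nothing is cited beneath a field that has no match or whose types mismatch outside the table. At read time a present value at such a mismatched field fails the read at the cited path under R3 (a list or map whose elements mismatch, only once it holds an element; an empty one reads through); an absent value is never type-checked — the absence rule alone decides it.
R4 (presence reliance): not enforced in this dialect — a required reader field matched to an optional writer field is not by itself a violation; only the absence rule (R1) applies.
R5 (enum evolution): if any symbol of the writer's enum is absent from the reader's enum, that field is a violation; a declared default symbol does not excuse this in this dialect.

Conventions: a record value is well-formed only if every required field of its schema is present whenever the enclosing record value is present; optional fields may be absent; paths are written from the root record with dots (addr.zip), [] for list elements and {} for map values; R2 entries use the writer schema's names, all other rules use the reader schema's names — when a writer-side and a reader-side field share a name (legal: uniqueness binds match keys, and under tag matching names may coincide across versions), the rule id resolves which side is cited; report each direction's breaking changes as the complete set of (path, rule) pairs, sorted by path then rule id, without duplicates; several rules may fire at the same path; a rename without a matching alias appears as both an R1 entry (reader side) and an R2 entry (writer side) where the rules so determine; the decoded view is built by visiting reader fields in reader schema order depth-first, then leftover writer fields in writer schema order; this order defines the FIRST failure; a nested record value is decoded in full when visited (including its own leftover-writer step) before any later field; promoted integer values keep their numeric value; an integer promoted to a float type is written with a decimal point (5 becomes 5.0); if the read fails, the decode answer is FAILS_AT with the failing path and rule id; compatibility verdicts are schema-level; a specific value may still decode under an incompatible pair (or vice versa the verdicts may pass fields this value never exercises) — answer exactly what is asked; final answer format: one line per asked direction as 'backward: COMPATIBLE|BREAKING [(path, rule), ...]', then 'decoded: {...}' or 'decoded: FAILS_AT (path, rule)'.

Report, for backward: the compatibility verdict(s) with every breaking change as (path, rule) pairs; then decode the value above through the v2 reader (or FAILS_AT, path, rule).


backward: COMPATIBLE []; decoded: {"severity": "ADMIN", "avatar": 0x1A2B, "score": null, "height": 0.0, "blob": 0xFF, "signature": 0xFF, "balance": 0.0}

the writer's type comes first in each Order pair
backward analysis of Order with v2 as reader and v1 as writer:
  writer required, State -> State: reader severity maps from writer severity
  writer required, bytes -> bytes: reader avatar maps from writer avatar
  no writer field matches reader score
  no writer field matches reader height
  writer required, bytes -> bytes: reader blob maps from writer blob
  writer optional, bytes -> bytes: reader signature maps from writer signature
  writer required, float64 -> float64: reader balance maps from writer balance
  => no violations; backward on Order: COMPATIBLE
decode walk for Order under reader schema v2:
  severity := "ADMIN"
  avatar := 0x1A2B
  score := null (not supplied -> null)
  height := 0.0 (no value, default fills)
  blob := 0xFF
  signature := 0xFF
  balance := 0.0
  => decoded: {"severity": "ADMIN", "avatar": 0x1A2B, "score": null, "height": 0.0, "blob": 0xFF, "signature": 0xFF, "balance": 0.0}


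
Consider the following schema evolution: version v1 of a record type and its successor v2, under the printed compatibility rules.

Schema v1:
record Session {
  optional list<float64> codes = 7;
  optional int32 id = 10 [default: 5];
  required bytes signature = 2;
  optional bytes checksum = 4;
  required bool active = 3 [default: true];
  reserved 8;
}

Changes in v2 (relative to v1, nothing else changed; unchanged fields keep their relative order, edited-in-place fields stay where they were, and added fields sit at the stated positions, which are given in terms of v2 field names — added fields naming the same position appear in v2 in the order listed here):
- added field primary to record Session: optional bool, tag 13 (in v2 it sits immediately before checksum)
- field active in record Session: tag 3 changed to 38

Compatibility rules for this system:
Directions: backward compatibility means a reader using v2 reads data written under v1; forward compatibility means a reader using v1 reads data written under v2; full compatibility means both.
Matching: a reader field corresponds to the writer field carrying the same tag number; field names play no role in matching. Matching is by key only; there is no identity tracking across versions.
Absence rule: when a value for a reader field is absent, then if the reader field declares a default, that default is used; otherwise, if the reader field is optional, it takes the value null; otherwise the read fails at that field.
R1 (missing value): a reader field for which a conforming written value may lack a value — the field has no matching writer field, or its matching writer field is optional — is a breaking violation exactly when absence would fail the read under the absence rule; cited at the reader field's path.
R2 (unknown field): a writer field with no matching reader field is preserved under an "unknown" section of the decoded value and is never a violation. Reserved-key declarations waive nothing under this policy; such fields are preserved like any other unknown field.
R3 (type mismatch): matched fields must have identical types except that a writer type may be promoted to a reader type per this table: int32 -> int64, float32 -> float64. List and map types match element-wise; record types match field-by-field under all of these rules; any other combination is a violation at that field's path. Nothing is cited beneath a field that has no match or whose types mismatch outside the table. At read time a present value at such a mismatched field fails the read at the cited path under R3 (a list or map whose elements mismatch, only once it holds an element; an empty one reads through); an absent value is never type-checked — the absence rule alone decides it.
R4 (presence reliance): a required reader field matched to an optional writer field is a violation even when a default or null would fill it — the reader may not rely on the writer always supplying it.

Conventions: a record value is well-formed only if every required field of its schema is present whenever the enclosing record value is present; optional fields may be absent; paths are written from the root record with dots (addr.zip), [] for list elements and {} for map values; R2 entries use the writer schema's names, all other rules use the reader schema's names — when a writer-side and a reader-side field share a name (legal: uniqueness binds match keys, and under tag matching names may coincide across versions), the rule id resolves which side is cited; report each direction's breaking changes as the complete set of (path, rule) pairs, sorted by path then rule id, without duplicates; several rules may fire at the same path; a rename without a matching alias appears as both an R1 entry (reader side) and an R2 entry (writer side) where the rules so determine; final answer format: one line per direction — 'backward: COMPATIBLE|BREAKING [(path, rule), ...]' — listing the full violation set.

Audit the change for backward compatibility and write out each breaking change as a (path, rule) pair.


the writer's type comes first in each Session pair
backward analysis of Session with v2 as reader and v1 as writer:
  writer optional, list<float64> -> list<float64>: reader codes maps from writer codes
  writer optional, int32 -> int32: reader id maps from writer id
  writer required, bytes -> bytes: reader signature maps from writer signature
  primary: no writer match
  writer optional, bytes -> bytes: reader checksum maps from writer checksum
  active: no writer match
  writer active: unknown to reader
  => backward: COMPATIBLE
ruling out the remaining Session differences:
  added field primary to record Session: optional bool, tag 13 (in v2 it sits immediately before checksum) -> no rule fires on it in Session's dialect; the asked verdict holds
  field active in record Session: tag 3 changed to 38 -> no rule fires on it in Session's dialect; the asked verdict holds

backward: COMPATIBLE []


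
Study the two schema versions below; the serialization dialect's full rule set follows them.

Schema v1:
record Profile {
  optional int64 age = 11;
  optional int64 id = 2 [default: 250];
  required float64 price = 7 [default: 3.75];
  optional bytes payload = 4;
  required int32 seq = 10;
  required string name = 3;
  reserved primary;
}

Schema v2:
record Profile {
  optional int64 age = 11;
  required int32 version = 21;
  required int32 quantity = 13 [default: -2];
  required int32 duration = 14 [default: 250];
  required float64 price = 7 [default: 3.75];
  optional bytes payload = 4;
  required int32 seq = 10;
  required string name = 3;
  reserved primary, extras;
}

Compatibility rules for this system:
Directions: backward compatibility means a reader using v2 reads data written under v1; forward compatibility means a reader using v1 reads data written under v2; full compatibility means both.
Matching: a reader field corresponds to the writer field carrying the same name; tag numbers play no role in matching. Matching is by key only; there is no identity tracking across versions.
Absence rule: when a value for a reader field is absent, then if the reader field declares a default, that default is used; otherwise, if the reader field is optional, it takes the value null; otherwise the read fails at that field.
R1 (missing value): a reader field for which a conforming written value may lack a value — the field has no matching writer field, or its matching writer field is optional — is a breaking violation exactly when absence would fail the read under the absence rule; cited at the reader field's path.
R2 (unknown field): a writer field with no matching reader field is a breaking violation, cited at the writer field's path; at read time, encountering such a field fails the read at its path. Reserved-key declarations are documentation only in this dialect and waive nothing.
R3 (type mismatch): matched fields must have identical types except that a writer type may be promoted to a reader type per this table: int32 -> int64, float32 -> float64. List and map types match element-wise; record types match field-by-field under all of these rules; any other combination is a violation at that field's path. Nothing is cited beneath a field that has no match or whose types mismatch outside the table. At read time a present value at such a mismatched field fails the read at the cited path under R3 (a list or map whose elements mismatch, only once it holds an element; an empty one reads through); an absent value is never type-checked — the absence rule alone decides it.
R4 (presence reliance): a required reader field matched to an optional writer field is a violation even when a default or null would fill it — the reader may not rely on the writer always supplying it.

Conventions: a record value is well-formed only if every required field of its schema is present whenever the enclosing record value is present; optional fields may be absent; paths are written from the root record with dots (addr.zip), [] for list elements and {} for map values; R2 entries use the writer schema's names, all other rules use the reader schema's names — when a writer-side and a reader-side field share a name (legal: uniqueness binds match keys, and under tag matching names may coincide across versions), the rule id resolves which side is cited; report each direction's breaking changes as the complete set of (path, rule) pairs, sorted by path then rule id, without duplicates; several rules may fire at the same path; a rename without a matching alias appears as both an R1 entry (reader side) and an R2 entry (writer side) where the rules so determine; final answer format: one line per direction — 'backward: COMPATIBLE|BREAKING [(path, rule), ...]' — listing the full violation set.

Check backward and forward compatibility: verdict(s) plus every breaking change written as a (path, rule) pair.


backward: BREAKING [(id, R2), (version, R1)]; forward: BREAKING [(duration, R2), (quantity, R2), (version, R2)]

the writer's type comes first in each Profile pair
backward analysis of Profile with v2 as reader and v1 as writer:
  age <- age (int64 -> int64, writer optional)
  version has no writer counterpart
  quantity has no writer counterpart
  duration has no writer counterpart
  price <- price (float64 -> float64, writer required)
  payload <- payload (bytes -> bytes, writer optional)
  seq <- seq (int32 -> int32, writer required)
  name <- name (string -> string, writer required)
  leftover writer field: id
  rule R2 violated at id
  rule R1 violated at version
  backward on Profile therefore BREAKING (2)
forward analysis of Profile with v1 as reader and v2 as writer:
  age <- age (int64 -> int64, writer optional)
  id has no writer counterpart
  price <- price (float64 -> float64, writer required)
  payload <- payload (bytes -> bytes, writer optional)
  seq <- seq (int32 -> int32, writer required)
  name <- name (string -> string, writer required)
  leftover writer field: version
  leftover writer field: quantity
  leftover writer field: duration
  rule R2 violated at duration
  rule R2 violated at quantity
  rule R2 violated at version
  forward on Profile therefore BREAKING (3)


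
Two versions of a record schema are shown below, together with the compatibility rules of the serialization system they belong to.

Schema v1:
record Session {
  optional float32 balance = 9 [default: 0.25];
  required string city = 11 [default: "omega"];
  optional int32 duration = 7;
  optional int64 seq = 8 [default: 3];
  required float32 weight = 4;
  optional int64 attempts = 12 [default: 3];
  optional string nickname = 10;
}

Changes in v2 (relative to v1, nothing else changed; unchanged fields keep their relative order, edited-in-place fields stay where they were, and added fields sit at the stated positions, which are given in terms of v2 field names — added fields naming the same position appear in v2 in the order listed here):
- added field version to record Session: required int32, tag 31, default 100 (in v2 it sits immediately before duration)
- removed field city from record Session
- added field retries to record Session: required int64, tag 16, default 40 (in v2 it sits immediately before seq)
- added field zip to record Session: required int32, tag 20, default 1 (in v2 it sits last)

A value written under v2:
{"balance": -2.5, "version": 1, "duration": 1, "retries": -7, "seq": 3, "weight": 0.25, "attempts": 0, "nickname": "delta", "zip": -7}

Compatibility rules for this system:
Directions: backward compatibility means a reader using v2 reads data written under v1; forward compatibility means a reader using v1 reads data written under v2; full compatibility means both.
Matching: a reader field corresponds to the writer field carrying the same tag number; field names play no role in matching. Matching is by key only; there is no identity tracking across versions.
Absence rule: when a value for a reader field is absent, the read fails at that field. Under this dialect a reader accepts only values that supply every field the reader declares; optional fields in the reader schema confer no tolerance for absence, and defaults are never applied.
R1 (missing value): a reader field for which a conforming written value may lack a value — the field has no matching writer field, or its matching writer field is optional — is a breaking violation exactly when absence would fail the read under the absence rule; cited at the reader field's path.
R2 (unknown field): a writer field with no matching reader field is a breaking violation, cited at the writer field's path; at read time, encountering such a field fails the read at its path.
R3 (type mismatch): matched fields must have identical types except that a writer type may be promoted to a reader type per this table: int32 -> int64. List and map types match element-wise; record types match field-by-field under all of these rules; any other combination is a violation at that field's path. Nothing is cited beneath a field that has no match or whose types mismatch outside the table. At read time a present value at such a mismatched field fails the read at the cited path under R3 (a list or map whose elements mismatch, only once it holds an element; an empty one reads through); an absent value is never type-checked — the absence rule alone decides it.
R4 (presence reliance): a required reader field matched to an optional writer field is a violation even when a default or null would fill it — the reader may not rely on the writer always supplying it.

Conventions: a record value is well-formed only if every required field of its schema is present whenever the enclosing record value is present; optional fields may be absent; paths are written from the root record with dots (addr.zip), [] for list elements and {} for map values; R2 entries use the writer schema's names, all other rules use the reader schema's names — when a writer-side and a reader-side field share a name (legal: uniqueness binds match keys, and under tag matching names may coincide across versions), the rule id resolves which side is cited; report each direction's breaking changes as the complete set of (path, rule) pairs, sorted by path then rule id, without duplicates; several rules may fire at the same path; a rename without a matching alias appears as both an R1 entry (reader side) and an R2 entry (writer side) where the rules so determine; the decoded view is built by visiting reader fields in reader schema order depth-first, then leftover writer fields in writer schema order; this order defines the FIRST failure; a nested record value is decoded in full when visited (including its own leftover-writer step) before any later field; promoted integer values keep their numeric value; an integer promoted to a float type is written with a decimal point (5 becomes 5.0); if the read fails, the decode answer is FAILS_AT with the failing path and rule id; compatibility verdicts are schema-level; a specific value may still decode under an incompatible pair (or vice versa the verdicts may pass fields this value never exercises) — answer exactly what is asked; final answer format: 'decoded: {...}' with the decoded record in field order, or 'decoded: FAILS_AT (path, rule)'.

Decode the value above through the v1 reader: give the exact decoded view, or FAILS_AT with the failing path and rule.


decoded: FAILS_AT (city, R1)

in Session below, arrows point writer -> reader
decode walk for Session under reader schema v1:
  balance := -2.5
  read fails at city under R1 (no fill)
  => FAILS_AT (city, R1)
the other Session changes do not affect what is asked:
  added field zip to record Session: required int32, tag 20, default 1 (in v2 it sits last) -> changes Session's schema-level verdicts only — the decode of this value is the same
  added field retries to record Session: required int64, tag 16, default 40 (in v2 it sits immediately before seq) -> changes Session's schema-level verdicts only — the decode of this value is the same
  added field version to record Session: required int32, tag 31, default 100 (in v2 it sits immediately before duration) -> changes Session's schema-level verdicts only — the decode of this value is the same
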